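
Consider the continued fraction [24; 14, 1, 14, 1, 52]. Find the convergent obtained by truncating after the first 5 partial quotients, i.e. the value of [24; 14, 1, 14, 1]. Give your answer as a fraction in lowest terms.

5752/239

a_0 = 24: 24/1
a_1 = 14: 337/14
a_2 = 1: 361/15
a_3 = 14: 5391/224
a_4 = 1: 5752/239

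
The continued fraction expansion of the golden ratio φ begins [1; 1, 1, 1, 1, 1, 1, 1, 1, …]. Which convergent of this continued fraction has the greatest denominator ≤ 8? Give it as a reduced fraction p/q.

13/8

List convergents until the denominator exceeds the bound:
a_0 = 1: 1/1  (≤ bound)
a_1 = 1: 2/1  (≤ bound)
a_2 = 1: 3/2  (≤ bound)
a_3 = 1: 5/3  (≤ bound)
a_4 = 1: 8/5  (≤ bound)
a_5 = 1: 13/8  (≤ bound)
a_6 = 1: 21/13  (> 8, stop)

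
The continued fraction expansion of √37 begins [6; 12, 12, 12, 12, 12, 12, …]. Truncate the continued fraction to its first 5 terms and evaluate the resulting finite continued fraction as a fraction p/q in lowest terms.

Start with 12.
12 + 1/(12/1) = 12 + 1/12 = 145/12
12 + 1/(145/12) = 12 + 12/145 = 1752/145
12 + 1/(1752/145) = 12 + 145/1752 = 21169/1752
6 + 1/(21169/1752) = 6 + 1752/21169 = 128766/21169

128766/21169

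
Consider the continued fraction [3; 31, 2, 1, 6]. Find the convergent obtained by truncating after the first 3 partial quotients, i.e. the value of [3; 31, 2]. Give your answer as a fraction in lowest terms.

a_0 = 3: 3/1
a_1 = 31: 94/31
a_2 = 2: 191/63

191/63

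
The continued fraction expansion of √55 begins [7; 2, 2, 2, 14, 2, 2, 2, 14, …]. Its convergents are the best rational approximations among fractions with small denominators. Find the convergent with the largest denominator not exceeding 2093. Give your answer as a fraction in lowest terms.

a_0 = 7: 7/1  (≤ bound)
a_1 = 2: 15/2  (≤ bound)
a_2 = 2: 37/5  (≤ bound)
a_3 = 2: 89/12  (≤ bound)
a_4 = 14: 1283/173  (≤ bound)
a_5 = 2: 2655/358  (≤ bound)
a_6 = 2: 6593/889  (≤ bound)
a_7 = 2: 15841/2136  (> 2093, stop)

6593/889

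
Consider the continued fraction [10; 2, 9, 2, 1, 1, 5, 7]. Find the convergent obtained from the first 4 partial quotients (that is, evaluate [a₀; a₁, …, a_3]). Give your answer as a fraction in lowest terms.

419/40

Compute successive convergents:
a_0 = 10: 10/1
a_1 = 2: 21/2
a_2 = 9: 199/19
a_3 = 2: 419/40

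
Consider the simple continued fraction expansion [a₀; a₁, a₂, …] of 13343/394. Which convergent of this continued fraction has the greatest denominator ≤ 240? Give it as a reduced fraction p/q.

a_0 = 33: 33/1  (≤ bound)
a_1 = 1: 34/1  (≤ bound)
a_2 = 6: 237/7  (≤ bound)
a_3 = 2: 508/15  (≤ bound)
a_4 = 3: 1761/52  (≤ bound)
a_5 = 3: 5791/171  (≤ bound)
a_6 = 2: 13343/394  (> 240, stop)

5791/171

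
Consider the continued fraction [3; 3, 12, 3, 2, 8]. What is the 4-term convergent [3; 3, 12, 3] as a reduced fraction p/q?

Build up convergents one term at a time:
a_0 = 3: 3/1
a_1 = 3: 10/3
a_2 = 12: 123/37
a_3 = 3: 379/114

379/114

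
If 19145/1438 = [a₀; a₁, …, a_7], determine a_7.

19145 ÷ 1438 → quotient 13, remainder 451
1438 ÷ 451 → quotient 3, remainder 85
451 ÷ 85 → quotient 5, remainder 26
85 ÷ 26 → quotient 3, remainder 7
26 ÷ 7 → quotient 3, remainder 5
7 ÷ 5 → quotient 1, remainder 2
5 ÷ 2 → quotient 2, remainder 1
2 ÷ 1 → quotient 2, remainder 0

2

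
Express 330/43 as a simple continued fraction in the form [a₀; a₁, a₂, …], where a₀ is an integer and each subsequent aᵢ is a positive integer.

Repeatedly divide and take the remainder:
330 = 7·43 + 29, so a_0 = 7
43 = 1·29 + 14, so a_1 = 1
29 = 2·14 + 1, so a_2 = 2
14 = 14·1 + 0, so a_3 = 14

[7; 1, 2, 14]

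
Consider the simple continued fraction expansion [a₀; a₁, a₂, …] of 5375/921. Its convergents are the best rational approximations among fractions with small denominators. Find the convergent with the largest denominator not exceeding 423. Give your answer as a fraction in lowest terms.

356/61

a_0 = 5: 5/1  (≤ bound)
a_1 = 1: 6/1  (≤ bound)
a_2 = 5: 35/6  (≤ bound)
a_3 = 10: 356/61  (≤ bound)
a_4 = 15: 5375/921  (> 423, stop)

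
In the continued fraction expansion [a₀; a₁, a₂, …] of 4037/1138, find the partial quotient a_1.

4037 = 3·1138 + 623, so a_0 = 3
1138 = 1·623 + 515, so a_1 = 1

1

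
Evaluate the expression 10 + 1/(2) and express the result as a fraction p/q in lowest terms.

Build up convergents one term at a time:
a_0 = 10: 10/1
a_1 = 2: 21/2

21/2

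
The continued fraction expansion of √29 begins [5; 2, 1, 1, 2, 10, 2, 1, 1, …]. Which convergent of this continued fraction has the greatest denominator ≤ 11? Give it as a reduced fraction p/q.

a_0 = 5: 5/1  (≤ bound)
a_1 = 2: 11/2  (≤ bound)
a_2 = 1: 16/3  (≤ bound)
a_3 = 1: 27/5  (≤ bound)
a_4 = 2: 70/13  (> 11, stop)

27/5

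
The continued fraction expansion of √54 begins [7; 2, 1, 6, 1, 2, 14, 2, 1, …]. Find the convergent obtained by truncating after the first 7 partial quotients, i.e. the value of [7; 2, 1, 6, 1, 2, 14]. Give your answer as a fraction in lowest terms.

Work from the innermost term outward:
Start with 14.
2 + 1/(14/1) = 2 + 1/14 = 29/14
1 + 1/(29/14) = 1 + 14/29 = 43/29
6 + 1/(43/29) = 6 + 29/43 = 287/43
1 + 1/(287/43) = 1 + 43/287 = 330/287
2 + 1/(330/287) = 2 + 287/330 = 947/330
7 + 1/(947/330) = 7 + 330/947 = 6959/947

6959/947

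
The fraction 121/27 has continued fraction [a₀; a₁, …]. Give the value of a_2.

121 ÷ 27 → quotient 4, remainder 13
27 ÷ 13 → quotient 2, remainder 1
13 ÷ 1 → quotient 13, remainder 0

13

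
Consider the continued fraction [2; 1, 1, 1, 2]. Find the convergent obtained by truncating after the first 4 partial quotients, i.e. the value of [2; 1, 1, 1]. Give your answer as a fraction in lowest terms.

Collapse the nested fraction from the inside out:
Start with 1.
1 + 1/(1/1) = 1 + 1/1 = 2/1
1 + 1/(2/1) = 1 + 1/2 = 3/2
2 + 1/(3/2) = 2 + 2/3 = 8/3

8/3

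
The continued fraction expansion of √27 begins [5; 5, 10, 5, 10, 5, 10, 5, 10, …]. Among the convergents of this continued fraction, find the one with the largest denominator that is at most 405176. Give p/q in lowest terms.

716035/137801

List convergents until the denominator exceeds the bound:
a_0 = 5: 5/1  (≤ bound)
a_1 = 5: 26/5  (≤ bound)
a_2 = 10: 265/51  (≤ bound)
a_3 = 5: 1351/260  (≤ bound)
a_4 = 10: 13775/2651  (≤ bound)
a_5 = 5: 70226/13515  (≤ bound)
a_6 = 10: 716035/137801  (≤ bound)
a_7 = 5: 3650401/702520  (> 405176, stop)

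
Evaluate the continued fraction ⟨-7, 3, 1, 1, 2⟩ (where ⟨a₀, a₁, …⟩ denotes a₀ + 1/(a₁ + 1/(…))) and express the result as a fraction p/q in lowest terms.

-121/18

Compute successive convergents:
a_0 = -7: -7/1
a_1 = 3: -20/3
a_2 = 1: -27/4
a_3 = 1: -47/7
a_4 = 2: -121/18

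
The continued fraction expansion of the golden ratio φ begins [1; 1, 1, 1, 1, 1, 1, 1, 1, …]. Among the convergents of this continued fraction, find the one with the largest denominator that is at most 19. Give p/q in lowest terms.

21/13

a_0 = 1: 1/1  (≤ bound)
a_1 = 1: 2/1  (≤ bound)
a_2 = 1: 3/2  (≤ bound)
a_3 = 1: 5/3  (≤ bound)
a_4 = 1: 8/5  (≤ bound)
a_5 = 1: 13/8  (≤ bound)
a_6 = 1: 21/13  (≤ bound)
a_7 = 1: 34/21  (> 19, stop)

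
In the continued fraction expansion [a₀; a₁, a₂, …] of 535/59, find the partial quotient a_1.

14

Repeatedly divide and take the remainder:
535 = 9·59 + 4, so a_0 = 9
59 = 14·4 + 3, so a_1 = 14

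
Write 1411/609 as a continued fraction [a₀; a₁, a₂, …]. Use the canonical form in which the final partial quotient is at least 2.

[2; 3, 6, 2, 3, 4]

Repeatedly divide and take the remainder:
⌊1411/609⌋ = 2, remainder 193
⌊609/193⌋ = 3, remainder 30
⌊193/30⌋ = 6, remainder 13
⌊30/13⌋ = 2, remainder 4
⌊13/4⌋ = 3, remainder 1
⌊4/1⌋ = 4, remainder 0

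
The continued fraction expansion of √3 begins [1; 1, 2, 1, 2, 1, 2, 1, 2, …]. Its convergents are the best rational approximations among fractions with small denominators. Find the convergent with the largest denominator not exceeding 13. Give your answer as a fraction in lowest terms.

List convergents until the denominator exceeds the bound:
a_0 = 1: 1/1  (≤ bound)
a_1 = 1: 2/1  (≤ bound)
a_2 = 2: 5/3  (≤ bound)
a_3 = 1: 7/4  (≤ bound)
a_4 = 2: 19/11  (≤ bound)
a_5 = 1: 26/15  (> 13, stop)

19/11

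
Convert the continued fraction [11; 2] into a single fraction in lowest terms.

23/2

a_0 = 11: 11/1
a_1 = 2: 23/2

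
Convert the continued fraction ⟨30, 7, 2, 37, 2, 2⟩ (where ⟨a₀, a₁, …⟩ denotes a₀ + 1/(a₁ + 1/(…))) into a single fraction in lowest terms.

a_0 = 30: 30/1
a_1 = 7: 211/7
a_2 = 2: 452/15
a_3 = 37: 16935/562
a_4 = 2: 34322/1139
a_5 = 2: 85579/2840

85579/2840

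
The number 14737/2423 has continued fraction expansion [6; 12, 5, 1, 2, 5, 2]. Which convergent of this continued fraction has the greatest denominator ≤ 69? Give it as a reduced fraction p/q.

a_0 = 6: 6/1  (≤ bound)
a_1 = 12: 73/12  (≤ bound)
a_2 = 5: 371/61  (≤ bound)
a_3 = 1: 444/73  (> 69, stop)

371/61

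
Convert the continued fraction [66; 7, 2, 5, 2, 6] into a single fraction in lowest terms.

Start with 6.
2 + 1/(6/1) = 2 + 1/6 = 13/6
5 + 1/(13/6) = 5 + 6/13 = 71/13
2 + 1/(71/13) = 2 + 13/71 = 155/71
7 + 1/(155/71) = 7 + 71/155 = 1156/155
66 + 1/(1156/155) = 66 + 155/1156 = 76451/1156

76451/1156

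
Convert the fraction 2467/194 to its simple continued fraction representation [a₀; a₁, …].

⌊2467/194⌋ = 12, remainder 139
⌊194/139⌋ = 1, remainder 55
⌊139/55⌋ = 2, remainder 29
⌊55/29⌋ = 1, remainder 26
⌊29/26⌋ = 1, remainder 3
⌊26/3⌋ = 8, remainder 2
⌊3/2⌋ = 1, remainder 1
⌊2/1⌋ = 2, remainder 0

[12; 1, 2, 1, 1, 8, 1, 2]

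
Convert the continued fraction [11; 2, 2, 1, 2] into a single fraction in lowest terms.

217/19

Use the convergent recurrence hₖ = aₖ·hₖ₋₁ + hₖ₋₂ (and likewise for the denominators kₖ):
a_0 = 11: 11/1
a_1 = 2: 23/2
a_2 = 2: 57/5
a_3 = 1: 80/7
a_4 = 2: 217/19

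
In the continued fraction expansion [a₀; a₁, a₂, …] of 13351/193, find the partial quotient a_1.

⌊13351/193⌋ = 69, remainder 34
⌊193/34⌋ = 5, remainder 23

5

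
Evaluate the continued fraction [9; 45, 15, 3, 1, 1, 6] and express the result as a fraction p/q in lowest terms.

285832/31681

Use the convergent recurrence hₖ = aₖ·hₖ₋₁ + hₖ₋₂ (and likewise for the denominators kₖ):
a_0 = 9: 9/1
a_1 = 45: 406/45
a_2 = 15: 6099/676
a_3 = 3: 18703/2073
a_4 = 1: 24802/2749
a_5 = 1: 43505/4822
a_6 = 6: 285832/31681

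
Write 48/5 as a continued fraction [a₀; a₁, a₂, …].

⌊48/5⌋ = 9, remainder 3
⌊5/3⌋ = 1, remainder 2
⌊3/2⌋ = 1, remainder 1
⌊2/1⌋ = 2, remainder 0

[9; 1, 1, 2]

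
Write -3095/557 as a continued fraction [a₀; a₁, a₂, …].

[-6; 2, 3, 1, 11, 1, 1, 2]

-3095 ÷ 557 → quotient -6, remainder 247
557 ÷ 247 → quotient 2, remainder 63
247 ÷ 63 → quotient 3, remainder 58
63 ÷ 58 → quotient 1, remainder 5
58 ÷ 5 → quotient 11, remainder 3
5 ÷ 3 → quotient 1, remainder 2
3 ÷ 2 → quotient 1, remainder 1
2 ÷ 1 → quotient 2, remainder 0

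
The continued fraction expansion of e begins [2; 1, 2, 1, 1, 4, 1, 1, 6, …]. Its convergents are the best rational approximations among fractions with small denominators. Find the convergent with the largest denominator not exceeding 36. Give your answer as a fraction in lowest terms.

87/32

List convergents until the denominator exceeds the bound:
a_0 = 2: 2/1  (≤ bound)
a_1 = 1: 3/1  (≤ bound)
a_2 = 2: 8/3  (≤ bound)
a_3 = 1: 11/4  (≤ bound)
a_4 = 1: 19/7  (≤ bound)
a_5 = 4: 87/32  (≤ bound)
a_6 = 1: 106/39  (> 36, stop)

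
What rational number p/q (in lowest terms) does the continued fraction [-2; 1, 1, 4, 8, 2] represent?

-227/157

Collapse the nested fraction from the inside out:
Start with 2.
8 + 1/(2/1) = 8 + 1/2 = 17/2
4 + 1/(17/2) = 4 + 2/17 = 70/17
1 + 1/(70/17) = 1 + 17/70 = 87/70
1 + 1/(87/70) = 1 + 70/87 = 157/87
-2 + 1/(157/87) = -2 + 87/157 = -227/157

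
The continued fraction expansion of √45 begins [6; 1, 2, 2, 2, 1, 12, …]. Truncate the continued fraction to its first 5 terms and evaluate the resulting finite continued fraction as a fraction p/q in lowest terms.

Start with 2.
2 + 1/(2/1) = 2 + 1/2 = 5/2
2 + 1/(5/2) = 2 + 2/5 = 12/5
1 + 1/(12/5) = 1 + 5/12 = 17/12
6 + 1/(17/12) = 6 + 12/17 = 114/17

114/17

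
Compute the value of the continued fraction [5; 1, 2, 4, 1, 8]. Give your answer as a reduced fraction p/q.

802/141

Build up convergents one term at a time:
a_0 = 5: 5/1
a_1 = 1: 6/1
a_2 = 2: 17/3
a_3 = 4: 74/13
a_4 = 1: 91/16
a_5 = 8: 802/141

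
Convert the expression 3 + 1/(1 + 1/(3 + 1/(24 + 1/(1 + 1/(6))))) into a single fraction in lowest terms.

Compute successive convergents:
a_0 = 3: 3/1
a_1 = 1: 4/1
a_2 = 3: 15/4
a_3 = 24: 364/97
a_4 = 1: 379/101
a_5 = 6: 2638/703

2638/703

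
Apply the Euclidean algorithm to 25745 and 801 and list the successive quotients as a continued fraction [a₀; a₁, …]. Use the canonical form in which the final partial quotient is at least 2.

[32; 7, 11, 3, 3]

Repeatedly divide and take the remainder:
25745 = 32·801 + 113, so a_0 = 32
801 = 7·113 + 10, so a_1 = 7
113 = 11·10 + 3, so a_2 = 11
10 = 3·3 + 1, so a_3 = 3
3 = 3·1 + 0, so a_4 = 3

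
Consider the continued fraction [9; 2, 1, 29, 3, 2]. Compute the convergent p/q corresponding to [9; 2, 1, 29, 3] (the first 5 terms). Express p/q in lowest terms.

2521/270

Collapse the nested fraction from the inside out:
Start with 3.
29 + 1/(3/1) = 29 + 1/3 = 88/3
1 + 1/(88/3) = 1 + 3/88 = 91/88
2 + 1/(91/88) = 2 + 88/91 = 270/91
9 + 1/(270/91) = 9 + 91/270 = 2521/270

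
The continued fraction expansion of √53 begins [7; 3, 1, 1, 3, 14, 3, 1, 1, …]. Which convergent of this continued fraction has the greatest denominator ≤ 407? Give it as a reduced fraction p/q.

List convergents until the denominator exceeds the bound:
a_0 = 7: 7/1  (≤ bound)
a_1 = 3: 22/3  (≤ bound)
a_2 = 1: 29/4  (≤ bound)
a_3 = 1: 51/7  (≤ bound)
a_4 = 3: 182/25  (≤ bound)
a_5 = 14: 2599/357  (≤ bound)
a_6 = 3: 7979/1096  (> 407, stop)

2599/357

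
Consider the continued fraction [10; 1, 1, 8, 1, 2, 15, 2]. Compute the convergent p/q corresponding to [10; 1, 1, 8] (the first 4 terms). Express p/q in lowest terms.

a_0 = 10: 10/1
a_1 = 1: 11/1
a_2 = 1: 21/2
a_3 = 8: 179/17

179/17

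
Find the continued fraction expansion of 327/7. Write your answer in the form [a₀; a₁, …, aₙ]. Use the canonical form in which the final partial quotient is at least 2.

Run the Euclidean algorithm, recording each quotient:
⌊327/7⌋ = 46, remainder 5
⌊7/5⌋ = 1, remainder 2
⌊5/2⌋ = 2, remainder 1
⌊2/1⌋ = 2, remainder 0

[46; 1, 2, 2]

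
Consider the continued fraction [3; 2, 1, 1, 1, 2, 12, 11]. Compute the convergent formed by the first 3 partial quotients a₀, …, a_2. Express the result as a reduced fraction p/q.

10/3

Use the convergent recurrence hₖ = aₖ·hₖ₋₁ + hₖ₋₂ (and likewise for the denominators kₖ):
a_0 = 3: 3/1
a_1 = 2: 7/2
a_2 = 1: 10/3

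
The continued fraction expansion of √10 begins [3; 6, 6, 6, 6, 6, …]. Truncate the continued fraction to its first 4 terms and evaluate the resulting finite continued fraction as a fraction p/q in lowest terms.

721/228

Compute successive convergents:
a_0 = 3: 3/1
a_1 = 6: 19/6
a_2 = 6: 117/37
a_3 = 6: 721/228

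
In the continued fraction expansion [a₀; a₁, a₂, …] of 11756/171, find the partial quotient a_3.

1

11756 ÷ 171 → quotient 68, remainder 128
171 ÷ 128 → quotient 1, remainder 43
128 ÷ 43 → quotient 2, remainder 42
43 ÷ 42 → quotient 1, remainder 1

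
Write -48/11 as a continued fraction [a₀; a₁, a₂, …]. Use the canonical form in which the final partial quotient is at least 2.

[-5; 1, 1, 1, 3]

-48 ÷ 11 → quotient -5, remainder 7
11 ÷ 7 → quotient 1, remainder 4
7 ÷ 4 → quotient 1, remainder 3
4 ÷ 3 → quotient 1, remainder 1
3 ÷ 1 → quotient 3, remainder 0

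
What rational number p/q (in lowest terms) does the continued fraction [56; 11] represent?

Build up convergents one term at a time:
a_0 = 56: 56/1
a_1 = 11: 617/11

617/11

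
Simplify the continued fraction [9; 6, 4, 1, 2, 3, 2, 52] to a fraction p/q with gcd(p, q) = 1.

322319/35184

Work from the innermost term outward:
Start with 52.
2 + 1/(52/1) = 2 + 1/52 = 105/52
3 + 1/(105/52) = 3 + 52/105 = 367/105
2 + 1/(367/105) = 2 + 105/367 = 839/367
1 + 1/(839/367) = 1 + 367/839 = 1206/839
4 + 1/(1206/839) = 4 + 839/1206 = 5663/1206
6 + 1/(5663/1206) = 6 + 1206/5663 = 35184/5663
9 + 1/(35184/5663) = 9 + 5663/35184 = 322319/35184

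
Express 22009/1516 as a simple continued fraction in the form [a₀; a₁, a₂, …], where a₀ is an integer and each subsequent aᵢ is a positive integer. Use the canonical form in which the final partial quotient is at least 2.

22009 ÷ 1516 → quotient 14, remainder 785
1516 ÷ 785 → quotient 1, remainder 731
785 ÷ 731 → quotient 1, remainder 54
731 ÷ 54 → quotient 13, remainder 29
54 ÷ 29 → quotient 1, remainder 25
29 ÷ 25 → quotient 1, remainder 4
25 ÷ 4 → quotient 6, remainder 1
4 ÷ 1 → quotient 4, remainder 0

[14; 1, 1, 13, 1, 1, 6, 4]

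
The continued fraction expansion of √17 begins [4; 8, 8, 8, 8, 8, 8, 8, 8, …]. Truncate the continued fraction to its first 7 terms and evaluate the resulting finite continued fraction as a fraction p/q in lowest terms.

1166876/283009

Start with 8.
8 + 1/(8/1) = 8 + 1/8 = 65/8
8 + 1/(65/8) = 8 + 8/65 = 528/65
8 + 1/(528/65) = 8 + 65/528 = 4289/528
8 + 1/(4289/528) = 8 + 528/4289 = 34840/4289
8 + 1/(34840/4289) = 8 + 4289/34840 = 283009/34840
4 + 1/(283009/34840) = 4 + 34840/283009 = 1166876/283009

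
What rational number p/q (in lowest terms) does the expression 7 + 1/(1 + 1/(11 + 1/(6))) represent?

578/73

Compute successive convergents:
a_0 = 7: 7/1
a_1 = 1: 8/1
a_2 = 11: 95/12
a_3 = 6: 578/73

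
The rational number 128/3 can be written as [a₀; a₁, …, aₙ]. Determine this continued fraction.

Repeatedly divide and take the remainder:
⌊128/3⌋ = 42, remainder 2
⌊3/2⌋ = 1, remainder 1
⌊2/1⌋ = 2, remainder 0

[42; 1, 2]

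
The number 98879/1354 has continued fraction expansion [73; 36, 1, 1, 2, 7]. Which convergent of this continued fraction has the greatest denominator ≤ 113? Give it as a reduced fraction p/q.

a_0 = 73: 73/1  (≤ bound)
a_1 = 36: 2629/36  (≤ bound)
a_2 = 1: 2702/37  (≤ bound)
a_3 = 1: 5331/73  (≤ bound)
a_4 = 2: 13364/183  (> 113, stop)

5331/73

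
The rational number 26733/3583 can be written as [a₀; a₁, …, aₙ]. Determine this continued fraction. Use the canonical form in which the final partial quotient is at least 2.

[7; 2, 5, 1, 11, 1, 2, 7]

26733 ÷ 3583 → quotient 7, remainder 1652
3583 ÷ 1652 → quotient 2, remainder 279
1652 ÷ 279 → quotient 5, remainder 257
279 ÷ 257 → quotient 1, remainder 22
257 ÷ 22 → quotient 11, remainder 15
22 ÷ 15 → quotient 1, remainder 7
15 ÷ 7 → quotient 2, remainder 1
7 ÷ 1 → quotient 7, remainder 0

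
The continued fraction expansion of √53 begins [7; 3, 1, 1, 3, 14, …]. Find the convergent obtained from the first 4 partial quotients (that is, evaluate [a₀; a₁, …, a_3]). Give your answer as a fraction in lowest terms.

Starting at the tail and folding back:
Start with 1.
1 + 1/(1/1) = 1 + 1/1 = 2/1
3 + 1/(2/1) = 3 + 1/2 = 7/2
7 + 1/(7/2) = 7 + 2/7 = 51/7

51/7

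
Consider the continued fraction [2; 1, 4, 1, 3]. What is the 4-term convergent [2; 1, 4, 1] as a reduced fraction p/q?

17/6

Start with 1.
4 + 1/(1/1) = 4 + 1/1 = 5/1
1 + 1/(5/1) = 1 + 1/5 = 6/5
2 + 1/(6/5) = 2 + 5/6 = 17/6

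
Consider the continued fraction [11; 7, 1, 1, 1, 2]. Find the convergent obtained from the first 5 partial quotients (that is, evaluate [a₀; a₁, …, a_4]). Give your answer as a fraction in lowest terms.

Collapse the nested fraction from the inside out:
Start with 1.
1 + 1/(1/1) = 1 + 1/1 = 2/1
1 + 1/(2/1) = 1 + 1/2 = 3/2
7 + 1/(3/2) = 7 + 2/3 = 23/3
11 + 1/(23/3) = 11 + 3/23 = 256/23

256/23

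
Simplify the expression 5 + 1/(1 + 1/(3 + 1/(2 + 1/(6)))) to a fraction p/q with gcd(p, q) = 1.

335/58

Work from the innermost term outward:
Start with 6.
2 + 1/(6/1) = 2 + 1/6 = 13/6
3 + 1/(13/6) = 3 + 6/13 = 45/13
1 + 1/(45/13) = 1 + 13/45 = 58/45
5 + 1/(58/45) = 5 + 45/58 = 335/58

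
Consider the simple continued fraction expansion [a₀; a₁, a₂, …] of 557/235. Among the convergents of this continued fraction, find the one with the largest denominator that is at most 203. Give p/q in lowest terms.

64/27

List convergents until the denominator exceeds the bound:
a_0 = 2: 2/1  (≤ bound)
a_1 = 2: 5/2  (≤ bound)
a_2 = 1: 7/3  (≤ bound)
a_3 = 2: 19/8  (≤ bound)
a_4 = 2: 45/19  (≤ bound)
a_5 = 1: 64/27  (≤ bound)
a_6 = 8: 557/235  (> 203, stop)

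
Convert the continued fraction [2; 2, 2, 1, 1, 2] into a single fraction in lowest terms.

a_0 = 2: 2/1
a_1 = 2: 5/2
a_2 = 2: 12/5
a_3 = 1: 17/7
a_4 = 1: 29/12
a_5 = 2: 75/31

75/31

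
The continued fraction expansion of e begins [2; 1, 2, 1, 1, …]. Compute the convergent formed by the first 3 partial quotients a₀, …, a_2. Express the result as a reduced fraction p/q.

Collapse the nested fraction from the inside out:
Start with 2.
1 + 1/(2/1) = 1 + 1/2 = 3/2
2 + 1/(3/2) = 2 + 2/3 = 8/3

8/3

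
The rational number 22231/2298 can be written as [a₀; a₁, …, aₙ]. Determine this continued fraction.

[9; 1, 2, 14, 1, 2, 5, 3]

22231 ÷ 2298 → quotient 9, remainder 1549
2298 ÷ 1549 → quotient 1, remainder 749
1549 ÷ 749 → quotient 2, remainder 51
749 ÷ 51 → quotient 14, remainder 35
51 ÷ 35 → quotient 1, remainder 16
35 ÷ 16 → quotient 2, remainder 3
16 ÷ 3 → quotient 5, remainder 1
3 ÷ 1 → quotient 3, remainder 0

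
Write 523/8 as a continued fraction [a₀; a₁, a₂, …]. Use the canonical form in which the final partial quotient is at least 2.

Repeatedly divide and take the remainder:
⌊523/8⌋ = 65, remainder 3
⌊8/3⌋ = 2, remainder 2
⌊3/2⌋ = 1, remainder 1
⌊2/1⌋ = 2, remainder 0

[65; 2, 1, 2]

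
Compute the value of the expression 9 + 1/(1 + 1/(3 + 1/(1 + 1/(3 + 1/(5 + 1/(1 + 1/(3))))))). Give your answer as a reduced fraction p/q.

Start with 3.
1 + 1/(3/1) = 1 + 1/3 = 4/3
5 + 1/(4/3) = 5 + 3/4 = 23/4
3 + 1/(23/4) = 3 + 4/23 = 73/23
1 + 1/(73/23) = 1 + 23/73 = 96/73
3 + 1/(96/73) = 3 + 73/96 = 361/96
1 + 1/(361/96) = 1 + 96/361 = 457/361
9 + 1/(457/361) = 9 + 361/457 = 4474/457

4474/457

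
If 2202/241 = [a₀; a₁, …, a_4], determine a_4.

⌊2202/241⌋ = 9, remainder 33
⌊241/33⌋ = 7, remainder 10
⌊33/10⌋ = 3, remainder 3
⌊10/3⌋ = 3, remainder 1
⌊3/1⌋ = 3, remainder 0

3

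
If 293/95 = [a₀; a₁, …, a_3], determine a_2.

1

293 = 3·95 + 8, so a_0 = 3
95 = 11·8 + 7, so a_1 = 11
8 = 1·7 + 1, so a_2 = 1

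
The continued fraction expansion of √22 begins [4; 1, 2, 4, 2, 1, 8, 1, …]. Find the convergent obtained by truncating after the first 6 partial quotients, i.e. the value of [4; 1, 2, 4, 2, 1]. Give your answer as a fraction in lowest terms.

197/42

Build up convergents one term at a time:
a_0 = 4: 4/1
a_1 = 1: 5/1
a_2 = 2: 14/3
a_3 = 4: 61/13
a_4 = 2: 136/29
a_5 = 1: 197/42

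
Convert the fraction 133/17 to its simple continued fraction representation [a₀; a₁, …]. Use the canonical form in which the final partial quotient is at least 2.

[7; 1, 4, 1, 2]

Run the Euclidean algorithm, recording each quotient:
133 ÷ 17 → quotient 7, remainder 14
17 ÷ 14 → quotient 1, remainder 3
14 ÷ 3 → quotient 4, remainder 2
3 ÷ 2 → quotient 1, remainder 1
2 ÷ 1 → quotient 2, remainder 0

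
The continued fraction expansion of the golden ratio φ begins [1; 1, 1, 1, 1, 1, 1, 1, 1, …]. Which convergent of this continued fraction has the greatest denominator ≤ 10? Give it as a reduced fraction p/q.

List convergents until the denominator exceeds the bound:
a_0 = 1: 1/1  (≤ bound)
a_1 = 1: 2/1  (≤ bound)
a_2 = 1: 3/2  (≤ bound)
a_3 = 1: 5/3  (≤ bound)
a_4 = 1: 8/5  (≤ bound)
a_5 = 1: 13/8  (≤ bound)
a_6 = 1: 21/13  (> 10, stop)

13/8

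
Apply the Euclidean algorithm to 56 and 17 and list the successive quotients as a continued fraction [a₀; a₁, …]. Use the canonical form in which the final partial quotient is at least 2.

56 = 3·17 + 5, so a_0 = 3
17 = 3·5 + 2, so a_1 = 3
5 = 2·2 + 1, so a_2 = 2
2 = 2·1 + 0, so a_3 = 2

[3; 3, 2, 2]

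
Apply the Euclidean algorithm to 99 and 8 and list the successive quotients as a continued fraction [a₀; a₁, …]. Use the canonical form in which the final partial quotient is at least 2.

[12; 2, 1, 2]

99 ÷ 8 → quotient 12, remainder 3
8 ÷ 3 → quotient 2, remainder 2
3 ÷ 2 → quotient 1, remainder 1
2 ÷ 1 → quotient 2, remainder 0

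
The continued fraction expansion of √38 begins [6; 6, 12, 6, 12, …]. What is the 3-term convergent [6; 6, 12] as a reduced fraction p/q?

450/73

a_0 = 6: 6/1
a_1 = 6: 37/6
a_2 = 12: 450/73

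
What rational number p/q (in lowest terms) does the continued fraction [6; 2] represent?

a_0 = 6: 6/1
a_1 = 2: 13/2

13/2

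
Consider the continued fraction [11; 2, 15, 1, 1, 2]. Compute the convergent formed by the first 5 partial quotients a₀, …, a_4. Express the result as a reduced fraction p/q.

735/64

a_0 = 11: 11/1
a_1 = 2: 23/2
a_2 = 15: 356/31
a_3 = 1: 379/33
a_4 = 1: 735/64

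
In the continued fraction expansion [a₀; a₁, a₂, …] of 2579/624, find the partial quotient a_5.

3

Apply division with remainder until the remainder is 0:
2579 = 4·624 + 83, so a_0 = 4
624 = 7·83 + 43, so a_1 = 7
83 = 1·43 + 40, so a_2 = 1
43 = 1·40 + 3, so a_3 = 1
40 = 13·3 + 1, so a_4 = 13
3 = 3·1 + 0, so a_5 = 3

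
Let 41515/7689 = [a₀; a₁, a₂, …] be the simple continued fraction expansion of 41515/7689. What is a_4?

41515 ÷ 7689 → quotient 5, remainder 3070
7689 ÷ 3070 → quotient 2, remainder 1549
3070 ÷ 1549 → quotient 1, remainder 1521
1549 ÷ 1521 → quotient 1, remainder 28
1521 ÷ 28 → quotient 54, remainder 9

54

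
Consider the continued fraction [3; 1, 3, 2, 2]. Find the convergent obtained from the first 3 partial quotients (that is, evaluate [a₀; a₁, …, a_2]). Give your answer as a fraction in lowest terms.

15/4

Start with 3.
1 + 1/(3/1) = 1 + 1/3 = 4/3
3 + 1/(4/3) = 3 + 3/4 = 15/4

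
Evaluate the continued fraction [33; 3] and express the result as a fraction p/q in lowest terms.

100/3

Starting at the tail and folding back:
Start with 3.
33 + 1/(3/1) = 33 + 1/3 = 100/3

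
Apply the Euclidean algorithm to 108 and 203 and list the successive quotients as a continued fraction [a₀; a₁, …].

⌊108/203⌋ = 0, remainder 108
⌊203/108⌋ = 1, remainder 95
⌊108/95⌋ = 1, remainder 13
⌊95/13⌋ = 7, remainder 4
⌊13/4⌋ = 3, remainder 1
⌊4/1⌋ = 4, remainder 0

[0; 1, 1, 7, 3, 4]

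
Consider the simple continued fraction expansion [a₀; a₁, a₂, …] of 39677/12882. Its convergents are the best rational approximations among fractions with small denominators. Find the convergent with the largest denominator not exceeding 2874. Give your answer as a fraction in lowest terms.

a_0 = 3: 3/1  (≤ bound)
a_1 = 12: 37/12  (≤ bound)
a_2 = 2: 77/25  (≤ bound)
a_3 = 46: 3579/1162  (≤ bound)
a_4 = 2: 7235/2349  (≤ bound)
a_5 = 1: 10814/3511  (> 2874, stop)

7235/2349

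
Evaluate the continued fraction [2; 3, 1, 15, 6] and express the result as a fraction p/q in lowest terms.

Start with 6.
15 + 1/(6/1) = 15 + 1/6 = 91/6
1 + 1/(91/6) = 1 + 6/91 = 97/91
3 + 1/(97/91) = 3 + 91/97 = 382/97
2 + 1/(382/97) = 2 + 97/382 = 861/382

861/382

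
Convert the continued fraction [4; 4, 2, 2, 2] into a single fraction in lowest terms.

224/53

Starting at the tail and folding back:
Start with 2.
2 + 1/(2/1) = 2 + 1/2 = 5/2
2 + 1/(5/2) = 2 + 2/5 = 12/5
4 + 1/(12/5) = 4 + 5/12 = 53/12
4 + 1/(53/12) = 4 + 12/53 = 224/53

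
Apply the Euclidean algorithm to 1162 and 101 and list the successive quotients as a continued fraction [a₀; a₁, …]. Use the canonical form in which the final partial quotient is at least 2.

[11; 1, 1, 50]

1162 ÷ 101 → quotient 11, remainder 51
101 ÷ 51 → quotient 1, remainder 50
51 ÷ 50 → quotient 1, remainder 1
50 ÷ 1 → quotient 50, remainder 0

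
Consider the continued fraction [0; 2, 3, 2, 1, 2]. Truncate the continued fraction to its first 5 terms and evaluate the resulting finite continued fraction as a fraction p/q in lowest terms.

Start with 1.
2 + 1/(1/1) = 2 + 1/1 = 3/1
3 + 1/(3/1) = 3 + 1/3 = 10/3
2 + 1/(10/3) = 2 + 3/10 = 23/10
0 + 1/(23/10) = 0 + 10/23 = 10/23

10/23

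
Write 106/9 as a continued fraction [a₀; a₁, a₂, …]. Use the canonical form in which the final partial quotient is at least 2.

Apply division with remainder until the remainder is 0:
⌊106/9⌋ = 11, remainder 7
⌊9/7⌋ = 1, remainder 2
⌊7/2⌋ = 3, remainder 1
⌊2/1⌋ = 2, remainder 0

[11; 1, 3, 2]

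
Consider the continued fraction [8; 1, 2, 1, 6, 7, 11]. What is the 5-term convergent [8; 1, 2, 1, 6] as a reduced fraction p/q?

a_0 = 8: 8/1
a_1 = 1: 9/1
a_2 = 2: 26/3
a_3 = 1: 35/4
a_4 = 6: 236/27

236/27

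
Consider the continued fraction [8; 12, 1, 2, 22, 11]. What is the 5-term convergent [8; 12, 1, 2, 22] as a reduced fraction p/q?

6859/849

Start with 22.
2 + 1/(22/1) = 2 + 1/22 = 45/22
1 + 1/(45/22) = 1 + 22/45 = 67/45
12 + 1/(67/45) = 12 + 45/67 = 849/67
8 + 1/(849/67) = 8 + 67/849 = 6859/849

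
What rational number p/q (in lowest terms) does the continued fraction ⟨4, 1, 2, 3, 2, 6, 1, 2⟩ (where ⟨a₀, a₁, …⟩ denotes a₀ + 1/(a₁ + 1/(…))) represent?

Compute successive convergents:
a_0 = 4: 4/1
a_1 = 1: 5/1
a_2 = 2: 14/3
a_3 = 3: 47/10
a_4 = 2: 108/23
a_5 = 6: 695/148
a_6 = 1: 803/171
a_7 = 2: 2301/490

2301/490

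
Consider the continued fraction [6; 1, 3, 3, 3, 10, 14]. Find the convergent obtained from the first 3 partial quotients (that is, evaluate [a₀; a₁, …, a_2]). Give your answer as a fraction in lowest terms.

27/4

Work from the innermost term outward:
Start with 3.
1 + 1/(3/1) = 1 + 1/3 = 4/3
6 + 1/(4/3) = 6 + 3/4 = 27/4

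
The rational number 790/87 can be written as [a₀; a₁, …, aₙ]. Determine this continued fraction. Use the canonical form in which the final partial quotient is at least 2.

[9; 12, 2, 3]

790 ÷ 87 → quotient 9, remainder 7
87 ÷ 7 → quotient 12, remainder 3
7 ÷ 3 → quotient 2, remainder 1
3 ÷ 1 → quotient 3, remainder 0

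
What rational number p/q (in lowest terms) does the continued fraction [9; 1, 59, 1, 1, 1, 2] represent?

Use the convergent recurrence hₖ = aₖ·hₖ₋₁ + hₖ₋₂ (and likewise for the denominators kₖ):
a_0 = 9: 9/1
a_1 = 1: 10/1
a_2 = 59: 599/60
a_3 = 1: 609/61
a_4 = 1: 1208/121
a_5 = 1: 1817/182
a_6 = 2: 4842/485

4842/485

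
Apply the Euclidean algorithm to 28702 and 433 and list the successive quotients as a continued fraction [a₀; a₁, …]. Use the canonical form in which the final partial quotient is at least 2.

⌊28702/433⌋ = 66, remainder 124
⌊433/124⌋ = 3, remainder 61
⌊124/61⌋ = 2, remainder 2
⌊61/2⌋ = 30, remainder 1
⌊2/1⌋ = 2, remainder 0

[66; 3, 2, 30, 2]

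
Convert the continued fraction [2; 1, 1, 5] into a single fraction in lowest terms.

28/11

a_0 = 2: 2/1
a_1 = 1: 3/1
a_2 = 1: 5/2
a_3 = 5: 28/11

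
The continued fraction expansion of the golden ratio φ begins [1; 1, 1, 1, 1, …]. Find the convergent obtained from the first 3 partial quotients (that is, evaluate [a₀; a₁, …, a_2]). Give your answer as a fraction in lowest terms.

3/2

Build up convergents one term at a time:
a_0 = 1: 1/1
a_1 = 1: 2/1
a_2 = 1: 3/2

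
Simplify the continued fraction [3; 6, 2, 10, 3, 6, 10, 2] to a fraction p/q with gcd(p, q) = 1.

178993/56744

Start with 2.
10 + 1/(2/1) = 10 + 1/2 = 21/2
6 + 1/(21/2) = 6 + 2/21 = 128/21
3 + 1/(128/21) = 3 + 21/128 = 405/128
10 + 1/(405/128) = 10 + 128/405 = 4178/405
2 + 1/(4178/405) = 2 + 405/4178 = 8761/4178
6 + 1/(8761/4178) = 6 + 4178/8761 = 56744/8761
3 + 1/(56744/8761) = 3 + 8761/56744 = 178993/56744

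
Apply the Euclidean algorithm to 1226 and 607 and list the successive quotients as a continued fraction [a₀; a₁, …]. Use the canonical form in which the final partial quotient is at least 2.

⌊1226/607⌋ = 2, remainder 12
⌊607/12⌋ = 50, remainder 7
⌊12/7⌋ = 1, remainder 5
⌊7/5⌋ = 1, remainder 2
⌊5/2⌋ = 2, remainder 1
⌊2/1⌋ = 2, remainder 0

[2; 50, 1, 1, 2, 2]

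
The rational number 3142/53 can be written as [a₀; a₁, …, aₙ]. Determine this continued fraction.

[59; 3, 1, 1, 7]

3142 = 59·53 + 15, so a_0 = 59
53 = 3·15 + 8, so a_1 = 3
15 = 1·8 + 7, so a_2 = 1
8 = 1·7 + 1, so a_3 = 1
7 = 7·1 + 0, so a_4 = 7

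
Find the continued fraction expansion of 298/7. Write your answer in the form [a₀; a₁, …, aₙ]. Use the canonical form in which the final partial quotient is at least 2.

⌊298/7⌋ = 42, remainder 4
⌊7/4⌋ = 1, remainder 3
⌊4/3⌋ = 1, remainder 1
⌊3/1⌋ = 3, remainder 0

[42; 1, 1, 3]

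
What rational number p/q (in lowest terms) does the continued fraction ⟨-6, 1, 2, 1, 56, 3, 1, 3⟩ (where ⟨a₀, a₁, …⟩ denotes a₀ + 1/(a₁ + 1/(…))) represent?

-17964/3421

Collapse the nested fraction from the inside out:
Start with 3.
1 + 1/(3/1) = 1 + 1/3 = 4/3
3 + 1/(4/3) = 3 + 3/4 = 15/4
56 + 1/(15/4) = 56 + 4/15 = 844/15
1 + 1/(844/15) = 1 + 15/844 = 859/844
2 + 1/(859/844) = 2 + 844/859 = 2562/859
1 + 1/(2562/859) = 1 + 859/2562 = 3421/2562
-6 + 1/(3421/2562) = -6 + 2562/3421 = -17964/3421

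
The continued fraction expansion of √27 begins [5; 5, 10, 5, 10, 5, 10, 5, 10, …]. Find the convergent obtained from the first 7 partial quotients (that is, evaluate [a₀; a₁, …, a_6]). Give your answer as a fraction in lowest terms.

716035/137801

Compute successive convergents:
a_0 = 5: 5/1
a_1 = 5: 26/5
a_2 = 10: 265/51
a_3 = 5: 1351/260
a_4 = 10: 13775/2651
a_5 = 5: 70226/13515
a_6 = 10: 716035/137801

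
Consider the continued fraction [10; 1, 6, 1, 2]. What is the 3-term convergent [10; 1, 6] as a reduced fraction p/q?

76/7

Start with 6.
1 + 1/(6/1) = 1 + 1/6 = 7/6
10 + 1/(7/6) = 10 + 6/7 = 76/7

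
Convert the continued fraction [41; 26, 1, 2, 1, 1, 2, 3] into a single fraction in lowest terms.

66891/1630

Work from the innermost term outward:
Start with 3.
2 + 1/(3/1) = 2 + 1/3 = 7/3
1 + 1/(7/3) = 1 + 3/7 = 10/7
1 + 1/(10/7) = 1 + 7/10 = 17/10
2 + 1/(17/10) = 2 + 10/17 = 44/17
1 + 1/(44/17) = 1 + 17/44 = 61/44
26 + 1/(61/44) = 26 + 44/61 = 1630/61
41 + 1/(1630/61) = 41 + 61/1630 = 66891/1630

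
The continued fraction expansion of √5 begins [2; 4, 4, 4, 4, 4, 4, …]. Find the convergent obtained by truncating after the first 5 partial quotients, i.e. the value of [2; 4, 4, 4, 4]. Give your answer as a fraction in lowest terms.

682/305

Start with 4.
4 + 1/(4/1) = 4 + 1/4 = 17/4
4 + 1/(17/4) = 4 + 4/17 = 72/17
4 + 1/(72/17) = 4 + 17/72 = 305/72
2 + 1/(305/72) = 2 + 72/305 = 682/305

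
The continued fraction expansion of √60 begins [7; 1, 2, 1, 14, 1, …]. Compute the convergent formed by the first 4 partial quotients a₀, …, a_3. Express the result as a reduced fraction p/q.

31/4

Use the convergent recurrence hₖ = aₖ·hₖ₋₁ + hₖ₋₂ (and likewise for the denominators kₖ):
a_0 = 7: 7/1
a_1 = 1: 8/1
a_2 = 2: 23/3
a_3 = 1: 31/4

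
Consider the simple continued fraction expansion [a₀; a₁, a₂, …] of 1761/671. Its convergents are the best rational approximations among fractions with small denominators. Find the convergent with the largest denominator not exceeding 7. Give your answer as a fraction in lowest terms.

List convergents until the denominator exceeds the bound:
a_0 = 2: 2/1  (≤ bound)
a_1 = 1: 3/1  (≤ bound)
a_2 = 1: 5/2  (≤ bound)
a_3 = 1: 8/3  (≤ bound)
a_4 = 1: 13/5  (≤ bound)
a_5 = 1: 21/8  (> 7, stop)

13/5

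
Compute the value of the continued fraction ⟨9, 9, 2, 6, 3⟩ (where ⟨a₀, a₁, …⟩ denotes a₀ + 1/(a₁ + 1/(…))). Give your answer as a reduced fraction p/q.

Collapse the nested fraction from the inside out:
Start with 3.
6 + 1/(3/1) = 6 + 1/3 = 19/3
2 + 1/(19/3) = 2 + 3/19 = 41/19
9 + 1/(41/19) = 9 + 19/41 = 388/41
9 + 1/(388/41) = 9 + 41/388 = 3533/388

3533/388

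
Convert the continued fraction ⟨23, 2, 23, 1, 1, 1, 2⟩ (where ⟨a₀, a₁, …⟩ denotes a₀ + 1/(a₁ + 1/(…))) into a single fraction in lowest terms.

9067/386

Start with 2.
1 + 1/(2/1) = 1 + 1/2 = 3/2
1 + 1/(3/2) = 1 + 2/3 = 5/3
1 + 1/(5/3) = 1 + 3/5 = 8/5
23 + 1/(8/5) = 23 + 5/8 = 189/8
2 + 1/(189/8) = 2 + 8/189 = 386/189
23 + 1/(386/189) = 23 + 189/386 = 9067/386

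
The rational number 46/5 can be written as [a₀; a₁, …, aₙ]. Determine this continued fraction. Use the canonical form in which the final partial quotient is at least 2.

⌊46/5⌋ = 9, remainder 1
⌊5/1⌋ = 5, remainder 0

[9; 5]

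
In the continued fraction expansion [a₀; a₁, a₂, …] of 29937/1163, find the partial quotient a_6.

⌊29937/1163⌋ = 25, remainder 862
⌊1163/862⌋ = 1, remainder 301
⌊862/301⌋ = 2, remainder 260
⌊301/260⌋ = 1, remainder 41
⌊260/41⌋ = 6, remainder 14
⌊41/14⌋ = 2, remainder 13
⌊14/13⌋ = 1, remainder 1

1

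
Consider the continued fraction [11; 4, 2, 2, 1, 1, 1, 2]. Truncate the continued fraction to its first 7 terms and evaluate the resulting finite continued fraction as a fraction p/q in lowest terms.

a_0 = 11: 11/1
a_1 = 4: 45/4
a_2 = 2: 101/9
a_3 = 2: 247/22
a_4 = 1: 348/31
a_5 = 1: 595/53
a_6 = 1: 943/84

943/84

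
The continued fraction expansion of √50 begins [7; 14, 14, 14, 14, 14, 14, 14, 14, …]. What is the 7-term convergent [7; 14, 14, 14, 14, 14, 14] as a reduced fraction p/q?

a_0 = 7: 7/1
a_1 = 14: 99/14
a_2 = 14: 1393/197
a_3 = 14: 19601/2772
a_4 = 14: 275807/39005
a_5 = 14: 3880899/548842
a_6 = 14: 54608393/7722793

54608393/7722793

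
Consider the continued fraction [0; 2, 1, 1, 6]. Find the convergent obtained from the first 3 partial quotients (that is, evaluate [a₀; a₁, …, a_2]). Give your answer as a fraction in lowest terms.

1/3

Build up convergents one term at a time:
a_0 = 0: 0/1
a_1 = 2: 1/2
a_2 = 1: 1/3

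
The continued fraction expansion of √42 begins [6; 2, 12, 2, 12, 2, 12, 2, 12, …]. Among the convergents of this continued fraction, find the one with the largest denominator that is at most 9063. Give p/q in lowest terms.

a_0 = 6: 6/1  (≤ bound)
a_1 = 2: 13/2  (≤ bound)
a_2 = 12: 162/25  (≤ bound)
a_3 = 2: 337/52  (≤ bound)
a_4 = 12: 4206/649  (≤ bound)
a_5 = 2: 8749/1350  (≤ bound)
a_6 = 12: 109194/16849  (> 9063, stop)

8749/1350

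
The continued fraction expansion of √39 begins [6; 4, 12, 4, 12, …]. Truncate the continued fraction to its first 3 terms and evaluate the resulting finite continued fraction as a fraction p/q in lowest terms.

Start with 12.
4 + 1/(12/1) = 4 + 1/12 = 49/12
6 + 1/(49/12) = 6 + 12/49 = 306/49

306/49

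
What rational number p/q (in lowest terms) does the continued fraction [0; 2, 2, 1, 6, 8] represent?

Compute successive convergents:
a_0 = 0: 0/1
a_1 = 2: 1/2
a_2 = 2: 2/5
a_3 = 1: 3/7
a_4 = 6: 20/47
a_5 = 8: 163/383

163/383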